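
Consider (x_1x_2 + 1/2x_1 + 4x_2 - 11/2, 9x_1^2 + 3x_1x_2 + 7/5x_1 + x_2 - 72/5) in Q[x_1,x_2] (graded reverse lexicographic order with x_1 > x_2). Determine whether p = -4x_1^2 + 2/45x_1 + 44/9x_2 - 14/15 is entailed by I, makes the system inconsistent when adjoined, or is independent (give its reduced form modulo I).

-4x_1^2 + 2/45x_1 + 44/9x_2 - 14/15 lies in I (it reduces to 0).

First compute the reduced Gröbner basis of I by Buchberger's algorithm.
f_1 = x_1x_2 + 1/2x_1 + 4x_2 - 11/2, LT = x_1x_2.
f_2 = 9x_1^2 + 3x_1x_2 + 7/5x_1 + x_2 - 72/5, LT = x_1^2.

S(f_1,f_2): lcm = x_1^2x_2. S = -1/3x_1x_2^2 + 1/2x_1^2 + 173/45x_1x_2 - 1/9x_2^2 - 11/2x_1 + 8/5x_2.
  leading term x_1x_2^2: subtract (-1/3x_2)·f_1 from -1/3x_1x_2^2 + 1/2x_1^2 + 173/45x_1x_2 - 1/9x_2^2 - 11/2x_1 + 8/5x_2 → 1/2x_1^2 + 361/90x_1x_2 + 11/9x_2^2 - 11/2x_1 - 7/30x_2
  leading term x_1^2: subtract (1/18)·f_2 from 1/2x_1^2 + 361/90x_1x_2 + 11/9x_2^2 - 11/2x_1 - 7/30x_2 → 173/45x_1x_2 + 11/9x_2^2 - 251/45x_1 - 13/45x_2 + 4/5
  leading term x_1x_2: subtract (173/45)·f_1 from 173/45x_1x_2 + 11/9x_2^2 - 251/45x_1 - 13/45x_2 + 4/5 → 11/9x_2^2 - 15/2x_1 - 47/3x_2 + 395/18
  leading term x_2^2: no divisor's leading term divides it; move 11/9x_2^2 to the remainder.
  leading term x_1: no divisor's leading term divides it; move -15/2x_1 to the remainder.
  leading term x_2: no divisor's leading term divides it; move -47/3x_2 to the remainder.
  leading term 1: no divisor's leading term divides it; move 395/18 to the remainder.
  remainder 11/9x_2^2 - 15/2x_1 - 47/3x_2 + 395/18 ≠ 0; add h_3 = 11/9x_2^2 - 15/2x_1 - 47/3x_2 + 395/18 to the basis.

S(f_1,h_3): lcm = x_1x_2^2. S = 135/22x_1^2 + 293/22x_1x_2 + 4x_2^2 - 395/22x_1 - 11/2x_2.
  leading term x_1^2: subtract (15/22)·f_2 from 135/22x_1^2 + 293/22x_1x_2 + 4x_2^2 - 395/22x_1 - 11/2x_2 → 124/11x_1x_2 + 4x_2^2 - 208/11x_1 - 68/11x_2 + 108/11
  leading term x_1x_2: subtract (124/11)·f_1 from 124/11x_1x_2 + 4x_2^2 - 208/11x_1 - 68/11x_2 + 108/11 → 4x_2^2 - 270/11x_1 - 564/11x_2 + 790/11
  leading term x_2^2: subtract (36/11)·h_3 from 4x_2^2 - 270/11x_1 - 564/11x_2 + 790/11 → 0
  remainder 0.

S(f_2,h_3): leading monomials are coprime, so the S-polynomial reduces to 0 (Buchberger's first criterion).
Every S-polynomial of the final basis reduces to 0, so we have a Gröbner basis.
Inter-reduce: drop elements whose leading term is divisible by another's, tail-reduce, and make monic.
Reduced Gröbner basis: {x_1^2 - 1/90x_1 - 11/9x_2 + 7/30, x_1x_2 + 1/2x_1 + 4x_2 - 11/2, x_2^2 - 135/22x_1 - 141/11x_2 + 395/22}.
Label its elements g_1 = x_1^2 - 1/90x_1 - 11/9x_2 + 7/30, g_2 = x_1x_2 + 1/2x_1 + 4x_2 - 11/2, g_3 = x_2^2 - 135/22x_1 - 141/11x_2 + 395/22.

Reduce p = -4x_1^2 + 2/45x_1 + 44/9x_2 - 14/15 modulo G:
  leading term x_1^2: subtract (-4)·g_1 from -4x_1^2 + 2/45x_1 + 44/9x_2 - 14/15 → 0
  normal form = 0.
Since the normal form is 0, p ∈ I.

The remainder on division by a Gröbner basis is unique — it is the normal form.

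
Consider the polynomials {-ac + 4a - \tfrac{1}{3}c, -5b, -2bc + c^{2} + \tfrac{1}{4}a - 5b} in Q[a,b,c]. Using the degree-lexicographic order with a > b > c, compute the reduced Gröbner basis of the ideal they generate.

G = {a^{2} + \tfrac{193}{3}a - \tfrac{16}{3}c, ac - 4a + \tfrac{1}{3}c, c^{2} + \tfrac{1}{4}a, b}

f_1 = -ac + 4a - \tfrac{1}{3}c, LT = ac.
f_2 = -5b, LT = b.
f_3 = -2bc + c^{2} + \tfrac{1}{4}a - 5b, LT = bc.

S(f_1,f_3): lcm = abc. S = \tfrac{1}{2}ac^{2} + \tfrac{1}{8}a^{2} - \tfrac{13}{2}ab + \tfrac{1}{3}bc.
  leading term ac^{2}: subtract (-\tfrac{1}{2}c)·f_1 from \tfrac{1}{2}ac^{2} + \tfrac{1}{8}a^{2} - \tfrac{13}{2}ab + \tfrac{1}{3}bc → \tfrac{1}{8}a^{2} - \tfrac{13}{2}ab + 2ac + \tfrac{1}{3}bc - \tfrac{1}{6}c^{2}
  leading term a^{2}: no divisor's leading term divides it; move \tfrac{1}{8}a^{2} to the remainder.
  leading term ab: subtract (\tfrac{13}{10}a)·f_2 from -\tfrac{13}{2}ab + 2ac + \tfrac{1}{3}bc - \tfrac{1}{6}c^{2} → 2ac + \tfrac{1}{3}bc - \tfrac{1}{6}c^{2}
  leading term ac: subtract (-2)·f_1 from 2ac + \tfrac{1}{3}bc - \tfrac{1}{6}c^{2} → \tfrac{1}{3}bc - \tfrac{1}{6}c^{2} + 8a - \tfrac{2}{3}c
  leading term bc: subtract (-\tfrac{1}{15}c)·f_2 from \tfrac{1}{3}bc - \tfrac{1}{6}c^{2} + 8a - \tfrac{2}{3}c → -\tfrac{1}{6}c^{2} + 8a - \tfrac{2}{3}c
  leading term c^{2}: no divisor's leading term divides it; move -\tfrac{1}{6}c^{2} to the remainder.
  leading term a: no divisor's leading term divides it; move 8a to the remainder.
  leading term c: no divisor's leading term divides it; move -\tfrac{2}{3}c to the remainder.
  remainder \tfrac{1}{8}a^{2} - \tfrac{1}{6}c^{2} + 8a - \tfrac{2}{3}c ≠ 0; add g_4 = \tfrac{1}{8}a^{2} - \tfrac{1}{6}c^{2} + 8a - \tfrac{2}{3}c to the basis.

S(f_2,f_3): lcm = bc. S = \tfrac{1}{2}c^{2} + \tfrac{1}{8}a - \tfrac{5}{2}b.
  leading term c^{2}: no divisor's leading term divides it; move \tfrac{1}{2}c^{2} to the remainder.
  leading term a: no divisor's leading term divides it; move \tfrac{1}{8}a to the remainder.
  leading term b: subtract (\tfrac{1}{2})·f_2 from -\tfrac{5}{2}b → 0
  remainder \tfrac{1}{2}c^{2} + \tfrac{1}{8}a ≠ 0; add g_5 = \tfrac{1}{2}c^{2} + \tfrac{1}{8}a to the basis.

The other S-polynomials (S(f_1,f_2), S(f_1,g_4), S(f_2,g_4), S(f_3,g_4), S(f_1,g_5), S(f_2,g_5), S(f_3,g_5), S(g_4,g_5)) all reduce to 0 modulo the current basis, so we have a Gröbner basis.
Inter-reduce: drop elements whose leading term is divisible by another's, tail-reduce, and make monic.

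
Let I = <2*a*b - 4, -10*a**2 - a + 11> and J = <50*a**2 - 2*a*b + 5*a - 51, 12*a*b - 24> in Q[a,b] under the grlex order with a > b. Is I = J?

Yes, the ideals are equal.

Two ideals are equal iff their reduced Gröbner bases coincide (the reduced basis is unique for a fixed ordering).
Buchberger on the first generating set:
f_1 = 2*a*b - 4, LT = a*b.
f_2 = -10*a**2 - a + 11, LT = a**2.

S(f_1,f_2): lcm = a**2*b. S = -1/10*a*b - 2*a + 11/10*b.
  leading term a*b: subtract (-1/20)·f_1 from -1/10*a*b - 2*a + 11/10*b → -2*a + 11/10*b - 1/5
  leading term a: no divisor's leading term divides it; move -2*a to the remainder.
  leading term b: no divisor's leading term divides it; move 11/10*b to the remainder.
  leading term 1: no divisor's leading term divides it; move -1/5 to the remainder.
  remainder -2*a + 11/10*b - 1/5 ≠ 0; add g_3 = -2*a + 11/10*b - 1/5 to the basis.

S(f_1,g_3): lcm = a*b. S = 11/20*b**2 - 1/10*b - 2.
  leading term b**2: no divisor's leading term divides it; move 11/20*b**2 to the remainder.
  leading term b: no divisor's leading term divides it; move -1/10*b to the remainder.
  leading term 1: no divisor's leading term divides it; move -2 to the remainder.
  remainder 11/20*b**2 - 1/10*b - 2 ≠ 0; add g_4 = 11/20*b**2 - 1/10*b - 2 to the basis.

S(f_2,g_3): lcm = a**2. S = 11/20*a*b - 11/10.
  leading term a*b: subtract (11/40)·f_1 from 11/20*a*b - 11/10 → 0
  remainder 0.

S(f_1,g_4): lcm = a*b**2. S = 2/11*a*b + 40/11*a - 2*b.
  leading term a*b: subtract (1/11)·f_1 from 2/11*a*b + 40/11*a - 2*b → 40/11*a - 2*b + 4/11
  leading term a: subtract (-20/11)·g_3 from 40/11*a - 2*b + 4/11 → 0
  remainder 0.

S(f_2,g_4): leading monomials are coprime, so the S-polynomial reduces to 0 (Buchberger's first criterion).
S(g_3,g_4): leading monomials are coprime, so the S-polynomial reduces to 0 (Buchberger's first criterion).
Every S-polynomial of the final basis reduces to 0, so we have a Gröbner basis.
Inter-reduce: drop elements whose leading term is divisible by another's, tail-reduce, and make monic.
Reduced Gröbner basis: {b**2 - 2/11*b - 40/11, a - 11/20*b + 1/10}.

Buchberger on the second generating set:
h_1 = 50*a**2 - 2*a*b + 5*a - 51, LT = a**2.
h_2 = 12*a*b - 24, LT = a*b.

S(h_1,h_2): lcm = a**2*b. S = -1/25*a*b**2 + 1/10*a*b + 2*a - 51/50*b.
  leading term a*b**2: subtract (-1/300*b)·h_2 from -1/25*a*b**2 + 1/10*a*b + 2*a - 51/50*b → 1/10*a*b + 2*a - 11/10*b
  leading term a*b: subtract (1/120)·h_2 from 1/10*a*b + 2*a - 11/10*b → 2*a - 11/10*b + 1/5
  leading term a: no divisor's leading term divides it; move 2*a to the remainder.
  leading term b: no divisor's leading term divides it; move -11/10*b to the remainder.
  leading term 1: no divisor's leading term divides it; move 1/5 to the remainder.
  remainder 2*a - 11/10*b + 1/5 ≠ 0; add k_3 = 2*a - 11/10*b + 1/5 to the basis.

S(h_1,k_3): lcm = a**2. S = 51/100*a*b - 51/50.
  leading term a*b: subtract (17/400)·h_2 from 51/100*a*b - 51/50 → 0
  remainder 0.

S(h_2,k_3): lcm = a*b. S = 11/20*b**2 - 1/10*b - 2.
  leading term b**2: no divisor's leading term divides it; move 11/20*b**2 to the remainder.
  leading term b: no divisor's leading term divides it; move -1/10*b to the remainder.
  leading term 1: no divisor's leading term divides it; move -2 to the remainder.
  remainder 11/20*b**2 - 1/10*b - 2 ≠ 0; add k_4 = 11/20*b**2 - 1/10*b - 2 to the basis.

S(h_1,k_4): leading monomials are coprime, so the S-polynomial reduces to 0 (Buchberger's first criterion).
S(h_2,k_4): lcm = a*b**2. S = 2/11*a*b + 40/11*a - 2*b.
  leading term a*b: subtract (1/66)·h_2 from 2/11*a*b + 40/11*a - 2*b → 40/11*a - 2*b + 4/11
  leading term a: subtract (20/11)·k_3 from 40/11*a - 2*b + 4/11 → 0
  remainder 0.

S(k_3,k_4): leading monomials are coprime, so the S-polynomial reduces to 0 (Buchberger's first criterion).
Every S-polynomial of the final basis reduces to 0, so we have a Gröbner basis.
Inter-reduce: drop elements whose leading term is divisible by another's, tail-reduce, and make monic.
Reduced Gröbner basis: {b**2 - 2/11*b - 40/11, a - 11/20*b + 1/10}.

These coincide, so the ideals are equal.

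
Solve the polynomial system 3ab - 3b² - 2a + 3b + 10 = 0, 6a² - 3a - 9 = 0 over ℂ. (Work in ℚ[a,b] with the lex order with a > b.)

Compute a lex Gröbner basis by Buchberger's algorithm.
f_1 = 3ab - 2a - 3b² + 3b + 10, LT = ab.
f_2 = 6a² - 3a - 9, LT = a².

S(f_1,f_2): lcm = a²b. S = -⅔a² - ab² + 3/2ab + 10/3a + 3/2b.
  reduce S modulo (f_1, f_2):
  remainder 32/9a - b³ + 11/6b² + 4b - 34/9 ≠ 0; add h_3 = 32/9a - b³ + 11/6b² + 4b - 34/9 to the basis.

S(f_1,h_3): lcm = ab. S = -⅔a + 9/32b⁴ - 33/64b³ - 17/8b² + 33/16b + 10/3.
  reduce S modulo (f_1, f_2, h_3):
  remainder 9/32b⁴ - 45/64b³ - 57/32b² + 45/16b + 21/8 ≠ 0; add h_4 = 9/32b⁴ - 45/64b³ - 57/32b² + 45/16b + 21/8 to the basis.

The other S-polynomials (S(f_2,h_3), S(f_1,h_4), S(f_2,h_4), S(h_3,h_4)) all reduce to 0 modulo the current basis, so we have a Gröbner basis.
Inter-reduce: drop elements whose leading term is divisible by another's, tail-reduce, and make monic.
Reduced Gröbner basis: {a - 9/32b³ + 33/64b² + 9/8b - 17/16, b⁴ - 5/2b³ - 19/3b² + 10b + 28/3}.

Elimination: the polynomial b⁴ - 5/2b³ - 19/3b² + 10b + 28/3 lies in the elimination ideal for b, so b ∈ {-2, 2, 5/4 - sqrt(561)/12, 5/4 + sqrt(561)/12}. For each such b, the remaining basis elements (now univariate) give the rest of the solution.
  b = -2: the earlier basis element becomes a + 1 = 0, giving a = -1 — point (-1, -2).
  b = 2: the earlier basis element becomes a + 1 = 0, giving a = -1 — point (-1, 2).
  b = 5/4 - sqrt(561)/12: the earlier basis element becomes a - 3/2 = 0, giving a = 3/2 — point (3/2, 5/4 - sqrt(561)/12).
  b = 5/4 + sqrt(561)/12: the earlier basis element becomes a - 3/2 = 0, giving a = 3/2 — point (3/2, 5/4 + sqrt(561)/12).
A lex Gröbner basis triangularizes the system, enabling back-substitution.

{(-1, -2), (-1, 2), (3/2, 5/4 - sqrt(561)/12), (3/2, 5/4 + sqrt(561)/12)}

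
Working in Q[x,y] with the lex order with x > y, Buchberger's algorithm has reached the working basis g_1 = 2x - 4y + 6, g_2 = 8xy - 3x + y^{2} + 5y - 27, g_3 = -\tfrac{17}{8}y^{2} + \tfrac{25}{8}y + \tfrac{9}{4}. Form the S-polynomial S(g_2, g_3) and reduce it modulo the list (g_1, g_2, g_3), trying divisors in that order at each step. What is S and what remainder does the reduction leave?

S(g_2, g_3) = \tfrac{149}{136}xy + \tfrac{18}{17}x + \tfrac{1}{8}y^{3} + \tfrac{5}{8}y^{2} - \tfrac{27}{8}y; remainder on division = 0.

lcm(LM(g_2), LM(g_3)) = xy^{2}.
S = (lcm/LT(g_2))·g_2 − (lcm/LT(g_3))·g_3 = \tfrac{149}{136}xy + \tfrac{18}{17}x + \tfrac{1}{8}y^{3} + \tfrac{5}{8}y^{2} - \tfrac{27}{8}y.
Reduce S modulo (g_1, g_2, g_3) in that order:
  leading term xy: subtract (\tfrac{149}{272}y)·g_1 from \tfrac{149}{136}xy + \tfrac{18}{17}x + \tfrac{1}{8}y^{3} + \tfrac{5}{8}y^{2} - \tfrac{27}{8}y → \tfrac{18}{17}x + \tfrac{1}{8}y^{3} + \tfrac{383}{136}y^{2} - \tfrac{453}{68}y
  leading term x: subtract (\tfrac{9}{17})·g_1 from \tfrac{18}{17}x + \tfrac{1}{8}y^{3} + \tfrac{383}{136}y^{2} - \tfrac{453}{68}y → \tfrac{1}{8}y^{3} + \tfrac{383}{136}y^{2} - \tfrac{309}{68}y - \tfrac{54}{17}
  leading term y^{3}: subtract (-\tfrac{1}{17}y)·g_3 from \tfrac{1}{8}y^{3} + \tfrac{383}{136}y^{2} - \tfrac{309}{68}y - \tfrac{54}{17} → 3y^{2} - \tfrac{75}{17}y - \tfrac{54}{17}
  leading term y^{2}: subtract (-\tfrac{24}{17})·g_3 from 3y^{2} - \tfrac{75}{17}y - \tfrac{54}{17} → 0
The remainder is 0, so this S-polynomial contributes no new basis element.
This is the inner loop of Buchberger's algorithm — each nonzero remainder becomes a new basis element.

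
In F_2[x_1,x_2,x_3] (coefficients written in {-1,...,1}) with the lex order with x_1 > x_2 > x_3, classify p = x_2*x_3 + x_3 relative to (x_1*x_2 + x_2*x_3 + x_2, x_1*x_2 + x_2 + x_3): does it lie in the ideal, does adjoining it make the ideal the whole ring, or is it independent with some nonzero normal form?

x_2*x_3 + x_3 lies in I (it reduces to 0).

First compute the reduced Gröbner basis of I by Buchberger's algorithm.
f_1 = x_1*x_2 + x_2*x_3 + x_2, LT = x_1*x_2.
f_2 = x_1*x_2 + x_2 + x_3, LT = x_1*x_2.

S(f_1,f_2): lcm = x_1*x_2. S = x_2*x_3 + x_3.
  leading term x_2*x_3: no divisor's leading term divides it; move x_2*x_3 to the remainder.
  leading term x_3: no divisor's leading term divides it; move x_3 to the remainder.
  remainder x_2*x_3 + x_3 ≠ 0; add h_3 = x_2*x_3 + x_3 to the basis.

S(f_1,h_3): lcm = x_1*x_2*x_3. S = x_1*x_3 + x_2*x_3**2 + x_2*x_3.
  leading term x_1*x_3: no divisor's leading term divides it; move x_1*x_3 to the remainder.
  leading term x_2*x_3**2: subtract (x_3)·h_3 from x_2*x_3**2 + x_2*x_3 → x_2*x_3 + x_3**2
  leading term x_2*x_3: subtract (1)·h_3 from x_2*x_3 + x_3**2 → x_3**2 + x_3
  leading term x_3**2: no divisor's leading term divides it; move x_3**2 to the remainder.
  leading term x_3: no divisor's leading term divides it; move x_3 to the remainder.
  remainder x_1*x_3 + x_3**2 + x_3 ≠ 0; add h_4 = x_1*x_3 + x_3**2 + x_3 to the basis.

The other S-polynomials (S(f_2,h_3), S(f_1,h_4), S(f_2,h_4), S(h_3,h_4)) all reduce to 0 modulo the current basis, so we have a Gröbner basis.
Inter-reduce: drop elements whose leading term is divisible by another's, tail-reduce, and make monic.
Reduced Gröbner basis: {x_1*x_2 + x_2 + x_3, x_1*x_3 + x_3**2 + x_3, x_2*x_3 + x_3}.
Label its elements g_1 = x_1*x_2 + x_2 + x_3, g_2 = x_1*x_3 + x_3**2 + x_3, g_3 = x_2*x_3 + x_3.

Reduce p = x_2*x_3 + x_3 modulo G:
  leading term x_2*x_3: subtract (1)·g_3 from x_2*x_3 + x_3 → 0
  normal form = 0.
Since the normal form is 0, p ∈ I.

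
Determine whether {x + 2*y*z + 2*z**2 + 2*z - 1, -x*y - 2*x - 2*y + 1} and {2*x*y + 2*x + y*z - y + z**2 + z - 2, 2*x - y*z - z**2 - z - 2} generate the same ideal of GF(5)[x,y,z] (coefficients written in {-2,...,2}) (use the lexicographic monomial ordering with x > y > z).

No, the ideals differ.

Two ideals are equal iff their reduced Gröbner bases coincide (the reduced basis is unique for a fixed ordering).
Buchberger on the first generating set:
f_1 = x + 2*y*z + 2*z**2 + 2*z - 1, LT = x.
f_2 = -x*y - 2*x - 2*y + 1, LT = x*y.

S(f_1,f_2): lcm = x*y. S = -2*x + 2*y**2*z + 2*y*z**2 + 2*y*z + 2*y + 1.
  leading term x: subtract (-2)·f_1 from -2*x + 2*y**2*z + 2*y*z**2 + 2*y*z + 2*y + 1 → 2*y**2*z + 2*y*z**2 + y*z + 2*y - z**2 - z - 1
  leading term y**2*z: no divisor's leading term divides it; move 2*y**2*z to the remainder.
  leading term y*z**2: no divisor's leading term divides it; move 2*y*z**2 to the remainder.
  leading term y*z: no divisor's leading term divides it; move y*z to the remainder.
  leading term y: no divisor's leading term divides it; move 2*y to the remainder.
  leading term z**2: no divisor's leading term divides it; move -z**2 to the remainder.
  leading term z: no divisor's leading term divides it; move -z to the remainder.
  leading term 1: no divisor's leading term divides it; move -1 to the remainder.
  remainder 2*y**2*z + 2*y*z**2 + y*z + 2*y - z**2 - z - 1 ≠ 0; add g_3 = 2*y**2*z + 2*y*z**2 + y*z + 2*y - z**2 - z - 1 to the basis.

The other S-polynomials (S(f_1,g_3), S(f_2,g_3)) all reduce to 0 modulo the current basis, so we have a Gröbner basis.
Inter-reduce: drop elements whose leading term is divisible by another's, tail-reduce, and make monic.
Reduced Gröbner basis: {x + 2*y*z + 2*z**2 + 2*z - 1, y**2*z + y*z**2 - 2*y*z + y + 2*z**2 + 2*z + 2}.

Buchberger on the second generating set:
h_1 = 2*x*y + 2*x + y*z - y + z**2 + z - 2, LT = x*y.
h_2 = 2*x - y*z - z**2 - z - 2, LT = x.

S(h_1,h_2): lcm = x*y. S = x - 2*y**2*z - 2*y*z**2 + y*z - 2*y - 2*z**2 - 2*z - 1.
  leading term x: subtract (-2)·h_2 from x - 2*y**2*z - 2*y*z**2 + y*z - 2*y - 2*z**2 - 2*z - 1 → -2*y**2*z - 2*y*z**2 - y*z - 2*y + z**2 + z
  leading term y**2*z: no divisor's leading term divides it; move -2*y**2*z to the remainder.
  leading term y*z**2: no divisor's leading term divides it; move -2*y*z**2 to the remainder.
  leading term y*z: no divisor's leading term divides it; move -y*z to the remainder.
  leading term y: no divisor's leading term divides it; move -2*y to the remainder.
  leading term z**2: no divisor's leading term divides it; move z**2 to the remainder.
  leading term z: no divisor's leading term divides it; move z to the remainder.
  remainder -2*y**2*z - 2*y*z**2 - y*z - 2*y + z**2 + z ≠ 0; add k_3 = -2*y**2*z - 2*y*z**2 - y*z - 2*y + z**2 + z to the basis.

The other S-polynomials (S(h_1,k_3), S(h_2,k_3)) all reduce to 0 modulo the current basis, so we have a Gröbner basis.
Inter-reduce: drop elements whose leading term is divisible by another's, tail-reduce, and make monic.
Reduced Gröbner basis: {x + 2*y*z + 2*z**2 + 2*z - 1, y**2*z + y*z**2 - 2*y*z + y + 2*z**2 + 2*z}.

These differ, so the ideals are not equal.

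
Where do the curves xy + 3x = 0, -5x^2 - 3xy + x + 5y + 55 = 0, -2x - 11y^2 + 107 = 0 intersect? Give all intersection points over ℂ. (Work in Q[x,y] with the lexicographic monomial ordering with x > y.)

Compute a lex Gröbner basis by Buchberger's algorithm.
f_1 = xy + 3x, LT = xy.
f_2 = -5x^2 - 3xy + x + 5y + 55, LT = x^2.
f_3 = -2x - 11y^2 + 107, LT = x.

S(f_1,f_2): lcm = x^2y. S = 3x^2 - 3/5xy^2 + 1/5xy + y^2 + 11y.
  reduce S modulo (f_1, f_2, f_3):
  remainder y^2 + 14y + 33 ≠ 0; add h_4 = y^2 + 14y + 33 to the basis.

S(f_1,f_3): lcm = xy. S = 3x - 11/2y^3 + 107/2y.
  reduce S modulo (f_1, f_2, f_3, h_4):
  remainder -612y - 1836 ≠ 0; add h_5 = -612y - 1836 to the basis.

The other S-polynomials (S(f_2,f_3), S(f_1,h_4), S(f_2,h_4), S(f_3,h_4), S(f_1,h_5), S(f_2,h_5), S(f_3,h_5), S(h_4,h_5)) all reduce to 0 modulo the current basis, so we have a Gröbner basis.
Inter-reduce: drop elements whose leading term is divisible by another's, tail-reduce, and make monic.
Reduced Gröbner basis: {x - 4, y + 3}.

A lex Gröbner basis eliminates variables successively. Here y + 3 depends only on y, with roots {-3}; lifting each root through the earlier basis elements recovers the full solutions.
  y = -3: the earlier basis element becomes x - 4 = 0, giving x = 4 — point (4, -3).

{(4, -3)}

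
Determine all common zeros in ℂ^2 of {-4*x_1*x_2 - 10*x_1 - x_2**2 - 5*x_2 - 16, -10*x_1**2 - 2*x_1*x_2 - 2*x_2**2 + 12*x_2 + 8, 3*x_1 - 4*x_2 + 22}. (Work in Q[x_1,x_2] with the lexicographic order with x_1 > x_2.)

{(-2, 4)}

Compute a lex Gröbner basis by Buchberger's algorithm.
f_1 = -4*x_1*x_2 - 10*x_1 - x_2**2 - 5*x_2 - 16, LT = x_1*x_2.
f_2 = -10*x_1**2 - 2*x_1*x_2 - 2*x_2**2 + 12*x_2 + 8, LT = x_1**2.
f_3 = 3*x_1 - 4*x_2 + 22, LT = x_1.

S(f_1,f_2): lcm = x_1**2*x_2. S = 5/2*x_1**2 + 1/20*x_1*x_2**2 + 5/4*x_1*x_2 + 4*x_1 - 1/5*x_2**3 + 6/5*x_2**2 + 4/5*x_2.
  leading term x_1**2: subtract (-1/4)·f_2 from 5/2*x_1**2 + 1/20*x_1*x_2**2 + 5/4*x_1*x_2 + 4*x_1 - 1/5*x_2**3 + 6/5*x_2**2 + 4/5*x_2 → 1/20*x_1*x_2**2 + 3/4*x_1*x_2 + 4*x_1 - 1/5*x_2**3 + 7/10*x_2**2 + 19/5*x_2 + 2
  leading term x_1*x_2**2: subtract (-1/80*x_2)·f_1 from 1/20*x_1*x_2**2 + 3/4*x_1*x_2 + 4*x_1 - 1/5*x_2**3 + 7/10*x_2**2 + 19/5*x_2 + 2 → 5/8*x_1*x_2 + 4*x_1 - 17/80*x_2**3 + 51/80*x_2**2 + 18/5*x_2 + 2
  leading term x_1*x_2: subtract (-5/32)·f_1 from 5/8*x_1*x_2 + 4*x_1 - 17/80*x_2**3 + 51/80*x_2**2 + 18/5*x_2 + 2 → 39/16*x_1 - 17/80*x_2**3 + 77/160*x_2**2 + 451/160*x_2 - 1/2
  leading term x_1: subtract (13/16)·f_3 from 39/16*x_1 - 17/80*x_2**3 + 77/160*x_2**2 + 451/160*x_2 - 1/2 → -17/80*x_2**3 + 77/160*x_2**2 + 971/160*x_2 - 147/8
  leading term x_2**3: no divisor's leading term divides it; move -17/80*x_2**3 to the remainder.
  leading term x_2**2: no divisor's leading term divides it; move 77/160*x_2**2 to the remainder.
  leading term x_2: no divisor's leading term divides it; move 971/160*x_2 to the remainder.
  leading term 1: no divisor's leading term divides it; move -147/8 to the remainder.
  remainder -17/80*x_2**3 + 77/160*x_2**2 + 971/160*x_2 - 147/8 ≠ 0; add h_4 = -17/80*x_2**3 + 77/160*x_2**2 + 971/160*x_2 - 147/8 to the basis.

S(f_1,f_3): lcm = x_1*x_2. S = 5/2*x_1 + 19/12*x_2**2 - 73/12*x_2 + 4.
  leading term x_1: subtract (5/6)·f_3 from 5/2*x_1 + 19/12*x_2**2 - 73/12*x_2 + 4 → 19/12*x_2**2 - 11/4*x_2 - 43/3
  leading term x_2**2: no divisor's leading term divides it; move 19/12*x_2**2 to the remainder.
  leading term x_2: no divisor's leading term divides it; move -11/4*x_2 to the remainder.
  leading term 1: no divisor's leading term divides it; move -43/3 to the remainder.
  remainder 19/12*x_2**2 - 11/4*x_2 - 43/3 ≠ 0; add h_5 = 19/12*x_2**2 - 11/4*x_2 - 43/3 to the basis.

S(f_2,f_3): lcm = x_1**2. S = 23/15*x_1*x_2 - 22/3*x_1 + 1/5*x_2**2 - 6/5*x_2 - 4/5.
  leading term x_1*x_2: subtract (-23/60)·f_1 from 23/15*x_1*x_2 - 22/3*x_1 + 1/5*x_2**2 - 6/5*x_2 - 4/5 → -67/6*x_1 - 11/60*x_2**2 - 187/60*x_2 - 104/15
  leading term x_1: subtract (-67/18)·f_3 from -67/6*x_1 - 11/60*x_2**2 - 187/60*x_2 - 104/15 → -11/60*x_2**2 - 3241/180*x_2 + 3373/45
  leading term x_2**2: subtract (-11/95)·h_5 from -11/60*x_2**2 - 3241/180*x_2 + 3373/45 → -15667/855*x_2 + 62668/855
  leading term x_2: no divisor's leading term divides it; move -15667/855*x_2 to the remainder.
  leading term 1: no divisor's leading term divides it; move 62668/855 to the remainder.
  remainder -15667/855*x_2 + 62668/855 ≠ 0; add h_6 = -15667/855*x_2 + 62668/855 to the basis.

The other S-polynomials (S(f_1,h_4), S(f_2,h_4), S(f_3,h_4), S(f_1,h_5), S(f_2,h_5), S(f_3,h_5), S(h_4,h_5), S(f_1,h_6), S(f_2,h_6), S(f_3,h_6), S(h_4,h_6), S(h_5,h_6)) all reduce to 0 modulo the current basis, so we have a Gröbner basis.
Inter-reduce: drop elements whose leading term is divisible by another's, tail-reduce, and make monic.
Reduced Gröbner basis: {x_1 + 2, x_2 - 4}.

From the last basis element, x_2 - 4 = 0, so x_2 takes values in {4}. Each choice, substituted upward through the basis, yields the corresponding point(s) of the solution set.
  x_2 = 4: the earlier basis element becomes x_1 + 2 = 0, giving x_1 = -2 — point (-2, 4).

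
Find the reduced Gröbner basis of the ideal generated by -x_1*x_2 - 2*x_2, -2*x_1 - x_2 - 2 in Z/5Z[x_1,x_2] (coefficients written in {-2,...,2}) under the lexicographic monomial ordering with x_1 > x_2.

G = {x_1 - 2*x_2 + 1, x_2**2 - 2*x_2}

f_1 = -x_1*x_2 - 2*x_2, LT = x_1*x_2.
f_2 = -2*x_1 - x_2 - 2, LT = x_1.

S(f_1,f_2): lcm = x_1*x_2. S = 2*x_2**2 + x_2.
  leading term x_2**2: no divisor's leading term divides it; move 2*x_2**2 to the remainder.
  leading term x_2: no divisor's leading term divides it; move x_2 to the remainder.
  remainder 2*x_2**2 + x_2 ≠ 0; add g_3 = 2*x_2**2 + x_2 to the basis.

The other S-polynomials (S(f_1,g_3), S(f_2,g_3)) all reduce to 0 modulo the current basis, so we have a Gröbner basis.
Inter-reduce: drop elements whose leading term is divisible by another's, tail-reduce, and make monic.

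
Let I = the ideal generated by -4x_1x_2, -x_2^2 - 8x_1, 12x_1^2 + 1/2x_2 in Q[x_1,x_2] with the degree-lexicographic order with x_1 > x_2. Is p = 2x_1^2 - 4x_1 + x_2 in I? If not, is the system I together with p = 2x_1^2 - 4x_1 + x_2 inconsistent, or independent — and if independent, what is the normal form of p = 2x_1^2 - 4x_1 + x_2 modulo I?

First compute the reduced Gröbner basis of I by Buchberger's algorithm.
f_1 = -4x_1x_2, LT = x_1x_2.
f_2 = -x_2^2 - 8x_1, LT = x_2^2.
f_3 = 12x_1^2 + 1/2x_2, LT = x_1^2.

S(f_1,f_2): lcm = x_1x_2^2. S = -8x_1^2.
  leading term x_1^2: subtract (-2/3)·f_3 from -8x_1^2 → 1/3x_2
  leading term x_2: no divisor's leading term divides it; move 1/3x_2 to the remainder.
  remainder 1/3x_2 ≠ 0; add h_4 = 1/3x_2 to the basis.

S(f_1,f_3): lcm = x_1^2x_2. S = -1/24x_2^2.
  leading term x_2^2: subtract (1/24)·f_2 from -1/24x_2^2 → 1/3x_1
  leading term x_1: no divisor's leading term divides it; move 1/3x_1 to the remainder.
  remainder 1/3x_1 ≠ 0; add h_5 = 1/3x_1 to the basis.

The other S-polynomials (S(f_2,f_3), S(f_1,h_4), S(f_2,h_4), S(f_3,h_4), S(f_1,h_5), S(f_2,h_5), S(f_3,h_5), S(h_4,h_5)) all reduce to 0 modulo the current basis, so we have a Gröbner basis.
Inter-reduce: drop elements whose leading term is divisible by another's, tail-reduce, and make monic.
Reduced Gröbner basis: {x_1, x_2}.
Label its elements g_1 = x_1, g_2 = x_2.

Reduce p = 2x_1^2 - 4x_1 + x_2 modulo G:
  leading term x_1^2: subtract (2x_1)·g_1 from 2x_1^2 - 4x_1 + x_2 → -4x_1 + x_2
  leading term x_1: subtract (-4)·g_1 from -4x_1 + x_2 → x_2
  leading term x_2: subtract (1)·g_2 from x_2 → 0
  normal form = 0.
Since the normal form is 0, p ∈ I.

2x_1^2 - 4x_1 + x_2 lies in I (it reduces to 0).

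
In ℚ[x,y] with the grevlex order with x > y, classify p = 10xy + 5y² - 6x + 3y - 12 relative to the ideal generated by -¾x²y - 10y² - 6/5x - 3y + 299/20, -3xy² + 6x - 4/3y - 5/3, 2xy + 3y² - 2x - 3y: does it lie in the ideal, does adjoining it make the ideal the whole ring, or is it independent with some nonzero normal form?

10xy + 5y² - 6x + 3y - 12 lies in I (it reduces to 0).

First compute the reduced Gröbner basis of I by Buchberger's algorithm.
f_1 = -¾x²y - 10y² - 6/5x - 3y + 299/20, LT = x²y.
f_2 = -3xy² + 6x - 4/3y - 5/3, LT = xy².
f_3 = 2xy + 3y² - 2x - 3y, LT = xy.

S(f_1,f_2): lcm = x²y². S = 40/3y³ + 2x² + 52/45xy + 4y² - 5/9x - 299/15y.
  reduce S modulo (f_1, f_2, f_3):
  remainder 40/3y³ + 2x² + 34/15y² + ⅗x - 91/5y ≠ 0; add h_4 = 40/3y³ + 2x² + 34/15y² + ⅗x - 91/5y to the basis.

S(f_1,f_3): lcm = x²y. S = -3/2xy² + x² + 3/2xy + 40/3y² + 8/5x + 4y - 299/15.
  reduce S modulo (f_1, f_2, f_3, h_4):
  remainder x² + 133/12y² + 1/10x + 83/12y - 191/10 ≠ 0; add h_5 = x² + 133/12y² + 1/10x + 83/12y - 191/10 to the basis.

S(f_2,f_3): lcm = xy². S = -3/2y³ + xy + 3/2y² - 2x + 4/9y + 5/9.
  reduce S modulo (f_1, f_2, f_3, h_4, h_5):
  remainder -1791/800y² - 191/200x - 11947/7200y + 17471/3600 ≠ 0; add h_6 = -1791/800y² - 191/200x - 11947/7200y + 17471/3600 to the basis.

S(f_1,h_4): lcm = x²y³. S = -3/20x⁴ - 17/100x²y² + 40/3y⁴ - 9/200x³ + 273/200x²y + 8/5xy² + 4y³ - 299/15y².
  reduce S modulo (f_1, f_2, f_3, h_4, h_5, h_6):
  remainder 45308417/17910000x + 39369661/16119000y - 801472363/161190000 ≠ 0; add h_7 = 45308417/17910000x + 39369661/16119000y - 801472363/161190000 to the basis.

S(f_2,h_4): lcm = xy³. S = -3/20x³ - 17/100xy² - 9/200x² - 127/200xy + 4/9y² + 5/9y.
  reduce S modulo (f_1, f_2, f_3, h_4, h_5, h_6, h_7):
  remainder 204166316273/1467992710800y - 204166316273/1467992710800 ≠ 0; add h_8 = 204166316273/1467992710800y - 204166316273/1467992710800 to the basis.

The other S-polynomials (S(f_3,h_4), S(f_1,h_5), S(f_2,h_5), S(f_3,h_5), S(h_4,h_5), S(f_1,h_6), S(f_2,h_6), S(f_3,h_6), S(h_4,h_6), S(h_5,h_6), S(f_1,h_7), S(f_2,h_7), S(f_3,h_7), S(h_4,h_7), S(h_5,h_7), S(h_6,h_7), S(f_1,h_8), S(f_2,h_8), S(f_3,h_8), S(h_4,h_8), S(h_5,h_8), S(h_6,h_8), S(h_7,h_8)) all reduce to 0 modulo the current basis, so we have a Gröbner basis.
Inter-reduce: drop elements whose leading term is divisible by another's, tail-reduce, and make monic.
Reduced Gröbner basis: {x - 1, y - 1}.
Label its elements g_1 = x - 1, g_2 = y - 1.

Reduce p = 10xy + 5y² - 6x + 3y - 12 modulo G:
  leading term xy: subtract (10y)·g_1 from 10xy + 5y² - 6x + 3y - 12 → 5y² - 6x + 13y - 12
  leading term y²: subtract (5y)·g_2 from 5y² - 6x + 13y - 12 → -6x + 18y - 12
  leading term x: subtract (-6)·g_1 from -6x + 18y - 12 → 18y - 18
  leading term y: subtract (18)·g_2 from 18y - 18 → 0
  normal form = 0.
Since the normal form is 0, p ∈ I.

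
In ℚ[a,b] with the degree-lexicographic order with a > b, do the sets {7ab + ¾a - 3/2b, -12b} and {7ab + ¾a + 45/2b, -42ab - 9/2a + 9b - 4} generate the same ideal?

Two ideals are equal iff their reduced Gröbner bases coincide (the reduced basis is unique for a fixed ordering).
Buchberger on the first generating set:
f_1 = 7ab + ¾a - 3/2b, LT = ab.
f_2 = -12b, LT = b.

S(f_1,f_2): lcm = ab. S = 3/28a - 3/14b.
  reduce S modulo (f_1, f_2):
  remainder 3/28a ≠ 0; add g_3 = 3/28a to the basis.

The other S-polynomials (S(f_1,g_3), S(f_2,g_3)) all reduce to 0 modulo the current basis, so we have a Gröbner basis.
Inter-reduce: drop elements whose leading term is divisible by another's, tail-reduce, and make monic.
Reduced Gröbner basis: {a, b}.

Buchberger on the second generating set:
h_1 = 7ab + ¾a + 45/2b, LT = ab.
h_2 = -42ab - 9/2a + 9b - 4, LT = ab.

S(h_1,h_2): lcm = ab. S = 24/7b - 2/21.
  reduce S modulo (h_1, h_2):
  remainder 24/7b - 2/21 ≠ 0; add k_3 = 24/7b - 2/21 to the basis.

S(h_1,k_3): lcm = ab. S = 17/126a + 45/14b.
  reduce S modulo (h_1, h_2, k_3):
  remainder 17/126a + 5/56 ≠ 0; add k_4 = 17/126a + 5/56 to the basis.

The other S-polynomials (S(h_2,k_3), S(h_1,k_4), S(h_2,k_4), S(k_3,k_4)) all reduce to 0 modulo the current basis, so we have a Gröbner basis.
Inter-reduce: drop elements whose leading term is divisible by another's, tail-reduce, and make monic.
Reduced Gröbner basis: {a + 45/68, b - 1/36}.

The bases are distinct; the ideals are different.

No, the ideals differ.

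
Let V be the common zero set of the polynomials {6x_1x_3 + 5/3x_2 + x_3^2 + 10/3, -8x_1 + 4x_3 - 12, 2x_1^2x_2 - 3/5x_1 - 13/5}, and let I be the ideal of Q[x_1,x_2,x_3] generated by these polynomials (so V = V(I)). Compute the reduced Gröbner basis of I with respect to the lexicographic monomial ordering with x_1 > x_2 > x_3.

f_1 = 6x_1x_3 + 5/3x_2 + x_3^2 + 10/3, LT = x_1x_3.
f_2 = -8x_1 + 4x_3 - 12, LT = x_1.
f_3 = 2x_1^2x_2 - 3/5x_1 - 13/5, LT = x_1^2x_2.

S(f_1,f_2): lcm = x_1x_3. S = 5/18x_2 + 2/3x_3^2 - 3/2x_3 + 5/9.
  leading term x_2: no divisor's leading term divides it; move 5/18x_2 to the remainder.
  leading term x_3^2: no divisor's leading term divides it; move 2/3x_3^2 to the remainder.
  leading term x_3: no divisor's leading term divides it; move -3/2x_3 to the remainder.
  leading term 1: no divisor's leading term divides it; move 5/9 to the remainder.
  remainder 5/18x_2 + 2/3x_3^2 - 3/2x_3 + 5/9 ≠ 0; add g_4 = 5/18x_2 + 2/3x_3^2 - 3/2x_3 + 5/9 to the basis.

S(f_1,f_3): lcm = x_1^2x_2x_3. S = 5/18x_1x_2^2 + 1/6x_1x_2x_3^2 + 5/9x_1x_2 + 3/10x_1x_3 + 13/10x_3.
  leading term x_1x_2^2: subtract (-5/144x_2^2)·f_2 from 5/18x_1x_2^2 + 1/6x_1x_2x_3^2 + 5/9x_1x_2 + 3/10x_1x_3 + 13/10x_3 → 1/6x_1x_2x_3^2 + 5/9x_1x_2 + 3/10x_1x_3 + 5/36x_2^2x_3 - 5/12x_2^2 + 13/10x_3
  leading term x_1x_2x_3^2: subtract (1/36x_2x_3)·f_1 from 1/6x_1x_2x_3^2 + 5/9x_1x_2 + 3/10x_1x_3 + 5/36x_2^2x_3 - 5/12x_2^2 + 13/10x_3 → 5/9x_1x_2 + 3/10x_1x_3 + 5/54x_2^2x_3 - 5/12x_2^2 - 1/36x_2x_3^3 - 5/54x_2x_3 + 13/10x_3
  leading term x_1x_2: subtract (-5/72x_2)·f_2 from 5/9x_1x_2 + 3/10x_1x_3 + 5/54x_2^2x_3 - 5/12x_2^2 - 1/36x_2x_3^3 - 5/54x_2x_3 + 13/10x_3 → 3/10x_1x_3 + 5/54x_2^2x_3 - 5/12x_2^2 - 1/36x_2x_3^3 + 5/27x_2x_3 - 5/6x_2 + 13/10x_3
  leading term x_1x_3: subtract (1/20)·f_1 from 3/10x_1x_3 + 5/54x_2^2x_3 - 5/12x_2^2 - 1/36x_2x_3^3 + 5/27x_2x_3 - 5/6x_2 + 13/10x_3 → 5/54x_2^2x_3 - 5/12x_2^2 - 1/36x_2x_3^3 + 5/27x_2x_3 - 11/12x_2 - 1/20x_3^2 + 13/10x_3 - 1/6
  leading term x_2^2x_3: subtract (1/3x_2x_3)·g_4 from 5/54x_2^2x_3 - 5/12x_2^2 - 1/36x_2x_3^3 + 5/27x_2x_3 - 11/12x_2 - 1/20x_3^2 + 13/10x_3 - 1/6 → -5/12x_2^2 - 1/4x_2x_3^3 + 1/2x_2x_3^2 - 11/12x_2 - 1/20x_3^2 + 13/10x_3 - 1/6
  leading term x_2^2: subtract (-3/2x_2)·g_4 from -5/12x_2^2 - 1/4x_2x_3^3 + 1/2x_2x_3^2 - 11/12x_2 - 1/20x_3^2 + 13/10x_3 - 1/6 → -1/4x_2x_3^3 + 3/2x_2x_3^2 - 9/4x_2x_3 - 1/12x_2 - 1/20x_3^2 + 13/10x_3 - 1/6
  leading term x_2x_3^3: subtract (-9/10x_3^3)·g_4 from -1/4x_2x_3^3 + 3/2x_2x_3^2 - 9/4x_2x_3 - 1/12x_2 - 1/20x_3^2 + 13/10x_3 - 1/6 → 3/2x_2x_3^2 - 9/4x_2x_3 - 1/12x_2 + 3/5x_3^5 - 27/20x_3^4 + 1/2x_3^3 - 1/20x_3^2 + 13/10x_3 - 1/6
  leading term x_2x_3^2: subtract (27/5x_3^2)·g_4 from 3/2x_2x_3^2 - 9/4x_2x_3 - 1/12x_2 + 3/5x_3^5 - 27/20x_3^4 + 1/2x_3^3 - 1/20x_3^2 + 13/10x_3 - 1/6 → -9/4x_2x_3 - 1/12x_2 + 3/5x_3^5 - 99/20x_3^4 + 43/5x_3^3 - 61/20x_3^2 + 13/10x_3 - 1/6
  leading term x_2x_3: subtract (-81/10x_3)·g_4 from -9/4x_2x_3 - 1/12x_2 + 3/5x_3^5 - 99/20x_3^4 + 43/5x_3^3 - 61/20x_3^2 + 13/10x_3 - 1/6 → -1/12x_2 + 3/5x_3^5 - 99/20x_3^4 + 14x_3^3 - 76/5x_3^2 + 29/5x_3 - 1/6
  leading term x_2: subtract (-3/10)·g_4 from -1/12x_2 + 3/5x_3^5 - 99/20x_3^4 + 14x_3^3 - 76/5x_3^2 + 29/5x_3 - 1/6 → 3/5x_3^5 - 99/20x_3^4 + 14x_3^3 - 15x_3^2 + 107/20x_3
  leading term x_3^5: no divisor's leading term divides it; move 3/5x_3^5 to the remainder.
  leading term x_3^4: no divisor's leading term divides it; move -99/20x_3^4 to the remainder.
  leading term x_3^3: no divisor's leading term divides it; move 14x_3^3 to the remainder.
  leading term x_3^2: no divisor's leading term divides it; move -15x_3^2 to the remainder.
  leading term x_3: no divisor's leading term divides it; move 107/20x_3 to the remainder.
  remainder 3/5x_3^5 - 99/20x_3^4 + 14x_3^3 - 15x_3^2 + 107/20x_3 ≠ 0; add g_5 = 3/5x_3^5 - 99/20x_3^4 + 14x_3^3 - 15x_3^2 + 107/20x_3 to the basis.

S(f_2,f_3): lcm = x_1^2x_2. S = -1/2x_1x_2x_3 + 3/2x_1x_2 + 3/10x_1 + 13/10.
  leading term x_1x_2x_3: subtract (-1/12x_2)·f_1 from -1/2x_1x_2x_3 + 3/2x_1x_2 + 3/10x_1 + 13/10 → 3/2x_1x_2 + 3/10x_1 + 5/36x_2^2 + 1/12x_2x_3^2 + 5/18x_2 + 13/10
  leading term x_1x_2: subtract (-3/16x_2)·f_2 from 3/2x_1x_2 + 3/10x_1 + 5/36x_2^2 + 1/12x_2x_3^2 + 5/18x_2 + 13/10 → 3/10x_1 + 5/36x_2^2 + 1/12x_2x_3^2 + 3/4x_2x_3 - 71/36x_2 + 13/10
  leading term x_1: subtract (-3/80)·f_2 from 3/10x_1 + 5/36x_2^2 + 1/12x_2x_3^2 + 3/4x_2x_3 - 71/36x_2 + 13/10 → 5/36x_2^2 + 1/12x_2x_3^2 + 3/4x_2x_3 - 71/36x_2 + 3/20x_3 + 17/20
  leading term x_2^2: subtract (1/2x_2)·g_4 from 5/36x_2^2 + 1/12x_2x_3^2 + 3/4x_2x_3 - 71/36x_2 + 3/20x_3 + 17/20 → -1/4x_2x_3^2 + 3/2x_2x_3 - 9/4x_2 + 3/20x_3 + 17/20
  leading term x_2x_3^2: subtract (-9/10x_3^2)·g_4 from -1/4x_2x_3^2 + 3/2x_2x_3 - 9/4x_2 + 3/20x_3 + 17/20 → 3/2x_2x_3 - 9/4x_2 + 3/5x_3^4 - 27/20x_3^3 + 1/2x_3^2 + 3/20x_3 + 17/20
  leading term x_2x_3: subtract (27/5x_3)·g_4 from 3/2x_2x_3 - 9/4x_2 + 3/5x_3^4 - 27/20x_3^3 + 1/2x_3^2 + 3/20x_3 + 17/20 → -9/4x_2 + 3/5x_3^4 - 99/20x_3^3 + 43/5x_3^2 - 57/20x_3 + 17/20
  leading term x_2: subtract (-81/10)·g_4 from -9/4x_2 + 3/5x_3^4 - 99/20x_3^3 + 43/5x_3^2 - 57/20x_3 + 17/20 → 3/5x_3^4 - 99/20x_3^3 + 14x_3^2 - 15x_3 + 107/20
  leading term x_3^4: no divisor's leading term divides it; move 3/5x_3^4 to the remainder.
  leading term x_3^3: no divisor's leading term divides it; move -99/20x_3^3 to the remainder.
  leading term x_3^2: no divisor's leading term divides it; move 14x_3^2 to the remainder.
  leading term x_3: no divisor's leading term divides it; move -15x_3 to the remainder.
  leading term 1: no divisor's leading term divides it; move 107/20 to the remainder.
  remainder 3/5x_3^4 - 99/20x_3^3 + 14x_3^2 - 15x_3 + 107/20 ≠ 0; add g_6 = 3/5x_3^4 - 99/20x_3^3 + 14x_3^2 - 15x_3 + 107/20 to the basis.

The other S-polynomials (S(f_1,g_4), S(f_2,g_4), S(f_3,g_4), S(f_1,g_5), S(f_2,g_5), S(f_3,g_5), S(g_4,g_5), S(f_1,g_6), S(f_2,g_6), S(f_3,g_6), S(g_4,g_6), S(g_5,g_6)) all reduce to 0 modulo the current basis, so we have a Gröbner basis.
Inter-reduce: drop elements whose leading term is divisible by another's, tail-reduce, and make monic.

G = {x_1 - 1/2x_3 + 3/2, x_2 + 12/5x_3^2 - 27/5x_3 + 2, x_3^4 - 33/4x_3^3 + 70/3x_3^2 - 25x_3 + 107/12}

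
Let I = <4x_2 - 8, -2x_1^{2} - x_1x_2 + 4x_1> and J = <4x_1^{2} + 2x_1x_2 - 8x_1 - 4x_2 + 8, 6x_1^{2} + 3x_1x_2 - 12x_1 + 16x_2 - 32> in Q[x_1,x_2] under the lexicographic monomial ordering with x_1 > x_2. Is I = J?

Yes, the ideals are equal.

Since reduced Gröbner bases are canonical representatives of ideals under a given ordering, it suffices to compute and compare them.
Buchberger on the first generating set:
f_1 = 4x_2 - 8, LT = x_2.
f_2 = -2x_1^{2} - x_1x_2 + 4x_1, LT = x_1^{2}.

The S-polynomials (S(f_1,f_2)) all reduce to 0 modulo the current basis, so we have a Gröbner basis.
Inter-reduce: drop elements whose leading term is divisible by another's, tail-reduce, and make monic.
Reduced Gröbner basis: {x_1^{2} - x_1, x_2 - 2}.

Buchberger on the second generating set:
h_1 = 4x_1^{2} + 2x_1x_2 - 8x_1 - 4x_2 + 8, LT = x_1^{2}.
h_2 = 6x_1^{2} + 3x_1x_2 - 12x_1 + 16x_2 - 32, LT = x_1^{2}.

S(h_1,h_2): lcm = x_1^{2}. S = -\tfrac{11}{3}x_2 + \tfrac{22}{3}.
  leading term x_2: no divisor's leading term divides it; move -\tfrac{11}{3}x_2 to the remainder.
  leading term 1: no divisor's leading term divides it; move \tfrac{22}{3} to the remainder.
  remainder -\tfrac{11}{3}x_2 + \tfrac{22}{3} ≠ 0; add k_3 = -\tfrac{11}{3}x_2 + \tfrac{22}{3} to the basis.

The other S-polynomials (S(h_1,k_3), S(h_2,k_3)) all reduce to 0 modulo the current basis, so we have a Gröbner basis.
Inter-reduce: drop elements whose leading term is divisible by another's, tail-reduce, and make monic.
Reduced Gröbner basis: {x_1^{2} - x_1, x_2 - 2}.

These coincide, so the ideals are equal.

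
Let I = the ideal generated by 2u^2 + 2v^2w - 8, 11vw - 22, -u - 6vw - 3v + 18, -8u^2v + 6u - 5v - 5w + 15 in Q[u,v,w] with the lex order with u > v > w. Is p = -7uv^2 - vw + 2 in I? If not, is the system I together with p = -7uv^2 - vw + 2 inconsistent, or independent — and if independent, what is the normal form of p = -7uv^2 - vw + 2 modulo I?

-7uv^2 - vw + 2 lies in I (it reduces to 0).

First compute the reduced Gröbner basis of I by Buchberger's algorithm.
f_1 = 2u^2 + 2v^2w - 8, LT = u^2.
f_2 = 11vw - 22, LT = vw.
f_3 = -u - 6vw - 3v + 18, LT = u.
f_4 = -8u^2v + 6u - 5v - 5w + 15, LT = u^2v.

S(f_1,f_3): lcm = u^2. S = -6uvw - 3uv + 18u + v^2w - 4.
  leading term uvw: subtract (-6/11u)·f_2 from -6uvw - 3uv + 18u + v^2w - 4 → -3uv + 6u + v^2w - 4
  leading term uv: subtract (3v)·f_3 from -3uv + 6u + v^2w - 4 → 6u + 19v^2w + 9v^2 - 54v - 4
  leading term u: subtract (-6)·f_3 from 6u + 19v^2w + 9v^2 - 54v - 4 → 19v^2w + 9v^2 - 36vw - 72v + 104
  leading term v^2w: subtract (19/11v)·f_2 from 19v^2w + 9v^2 - 36vw - 72v + 104 → 9v^2 - 36vw - 34v + 104
  leading term v^2: no divisor's leading term divides it; move 9v^2 to the remainder.
  leading term vw: subtract (-36/11)·f_2 from -36vw - 34v + 104 → -34v + 32
  leading term v: no divisor's leading term divides it; move -34v to the remainder.
  leading term 1: no divisor's leading term divides it; move 32 to the remainder.
  remainder 9v^2 - 34v + 32 ≠ 0; add h_5 = 9v^2 - 34v + 32 to the basis.

S(f_1,f_4): lcm = u^2v. S = 3/4u + v^3w - 37/8v - 5/8w + 15/8.
  leading term u: subtract (-3/4)·f_3 from 3/4u + v^3w - 37/8v - 5/8w + 15/8 → v^3w - 9/2vw - 55/8v - 5/8w + 123/8
  leading term v^3w: subtract (1/11v^2)·f_2 from v^3w - 9/2vw - 55/8v - 5/8w + 123/8 → 2v^2 - 9/2vw - 55/8v - 5/8w + 123/8
  leading term v^2: subtract (2/9)·h_5 from 2v^2 - 9/2vw - 55/8v - 5/8w + 123/8 → -9/2vw + 49/72v - 5/8w + 595/72
  leading term vw: subtract (-9/22)·f_2 from -9/2vw + 49/72v - 5/8w + 595/72 → 49/72v - 5/8w - 53/72
  leading term v: no divisor's leading term divides it; move 49/72v to the remainder.
  leading term w: no divisor's leading term divides it; move -5/8w to the remainder.
  leading term 1: no divisor's leading term divides it; move -53/72 to the remainder.
  remainder 49/72v - 5/8w - 53/72 ≠ 0; add h_6 = 49/72v - 5/8w - 53/72 to the basis.

S(f_2,f_4): lcm = u^2vw. S = -2u^2 + 3/4uw - 5/8vw - 5/8w^2 + 15/8w.
  leading term u^2: subtract (-1)·f_1 from -2u^2 + 3/4uw - 5/8vw - 5/8w^2 + 15/8w → 3/4uw + 2v^2w - 5/8vw - 5/8w^2 + 15/8w - 8
  leading term uw: subtract (-3/4w)·f_3 from 3/4uw + 2v^2w - 5/8vw - 5/8w^2 + 15/8w - 8 → 2v^2w - 9/2vw^2 - 23/8vw - 5/8w^2 + 123/8w - 8
  leading term v^2w: subtract (2/11v)·f_2 from 2v^2w - 9/2vw^2 - 23/8vw - 5/8w^2 + 123/8w - 8 → -9/2vw^2 - 23/8vw + 4v - 5/8w^2 + 123/8w - 8
  leading term vw^2: subtract (-9/22w)·f_2 from -9/2vw^2 - 23/8vw + 4v - 5/8w^2 + 123/8w - 8 → -23/8vw + 4v - 5/8w^2 + 51/8w - 8
  leading term vw: subtract (-23/88)·f_2 from -23/8vw + 4v - 5/8w^2 + 51/8w - 8 → 4v - 5/8w^2 + 51/8w - 55/4
  leading term v: subtract (288/49)·h_6 from 4v - 5/8w^2 + 51/8w - 55/4 → -5/8w^2 + 3939/392w - 1847/196
  leading term w^2: no divisor's leading term divides it; move -5/8w^2 to the remainder.
  leading term w: no divisor's leading term divides it; move 3939/392w to the remainder.
  leading term 1: no divisor's leading term divides it; move -1847/196 to the remainder.
  remainder -5/8w^2 + 3939/392w - 1847/196 ≠ 0; add h_7 = -5/8w^2 + 3939/392w - 1847/196 to the basis.

S(f_2,h_5): lcm = v^2w. S = 34/9vw - 2v - 32/9w.
  leading term vw: subtract (34/99)·f_2 from 34/9vw - 2v - 32/9w → -2v - 32/9w + 68/9
  leading term v: subtract (-144/49)·h_6 from -2v - 32/9w + 68/9 → -2378/441w + 2378/441
  leading term w: no divisor's leading term divides it; move -2378/441w to the remainder.
  leading term 1: no divisor's leading term divides it; move 2378/441 to the remainder.
  remainder -2378/441w + 2378/441 ≠ 0; add h_8 = -2378/441w + 2378/441 to the basis.

The other S-polynomials (S(f_1,f_2), S(f_2,f_3), S(f_3,f_4), S(f_1,h_5), S(f_3,h_5), S(f_4,h_5), S(f_1,h_6), S(f_2,h_6), S(f_3,h_6), S(f_4,h_6), S(h_5,h_6), S(f_1,h_7), S(f_2,h_7), S(f_3,h_7), S(f_4,h_7), S(h_5,h_7), S(h_6,h_7), S(f_1,h_8), S(f_2,h_8), S(f_3,h_8), S(f_4,h_8), S(h_5,h_8), S(h_6,h_8), S(h_7,h_8)) all reduce to 0 modulo the current basis, so we have a Gröbner basis.
Inter-reduce: drop elements whose leading term is divisible by another's, tail-reduce, and make monic.
Reduced Gröbner basis: {u, v - 2, w - 1}.
Label its elements g_1 = u, g_2 = v - 2, g_3 = w - 1.

Reduce p = -7uv^2 - vw + 2 modulo G:
  leading term uv^2: subtract (-7v^2)·g_1 from -7uv^2 - vw + 2 → -vw + 2
  leading term vw: subtract (-w)·g_2 from -vw + 2 → -2w + 2
  leading term w: subtract (-2)·g_3 from -2w + 2 → 0
  normal form = 0.
Since the normal form is 0, p ∈ I.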